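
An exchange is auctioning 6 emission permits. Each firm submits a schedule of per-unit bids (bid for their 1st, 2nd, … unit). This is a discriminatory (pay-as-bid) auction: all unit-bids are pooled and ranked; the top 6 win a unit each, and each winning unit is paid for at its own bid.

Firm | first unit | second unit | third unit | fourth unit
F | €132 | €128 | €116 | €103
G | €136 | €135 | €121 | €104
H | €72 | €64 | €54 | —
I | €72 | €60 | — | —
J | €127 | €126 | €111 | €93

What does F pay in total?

F pays €260

All unit-bids, highest first — top 6: 136 (G-1), 135 (G-2), 132 (F-1), 128 (F-2), 127 (J-1), 126 (J-2)
Next rejected bid: €121 (not a price — pay-as-bid).
F's winning unit-bids: 132 + 128 = €260.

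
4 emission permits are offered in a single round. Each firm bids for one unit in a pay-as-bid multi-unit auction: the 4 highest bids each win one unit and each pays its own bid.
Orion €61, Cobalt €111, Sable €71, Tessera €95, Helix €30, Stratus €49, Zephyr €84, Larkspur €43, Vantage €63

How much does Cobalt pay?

Cobalt pays €111

Bids ranked high→low: 111 (Cobalt), 95 (Tessera), 84 (Zephyr), 71 (Sable), 63 (Vantage), 61 (Orion), …
Winners (4 units): Cobalt, Tessera, Zephyr, Sable.
Cobalt wins → own bid €111.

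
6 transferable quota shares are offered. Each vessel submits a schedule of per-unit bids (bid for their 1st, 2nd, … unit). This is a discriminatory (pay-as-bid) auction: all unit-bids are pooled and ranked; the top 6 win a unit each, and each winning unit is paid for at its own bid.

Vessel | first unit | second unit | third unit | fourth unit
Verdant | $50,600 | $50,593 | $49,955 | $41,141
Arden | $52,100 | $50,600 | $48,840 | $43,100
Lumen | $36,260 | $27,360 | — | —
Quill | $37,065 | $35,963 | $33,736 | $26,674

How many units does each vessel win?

Merging the schedules and taking the best 6: 52,100 (Arden-1), 50,600 (Verdant-1), 50,600 (Arden-2), 50,593 (Verdant-2), 49,955 (Verdant-3), 48,840 (Arden-3)
Next rejected bid: $43,100 (not a price — pay-as-bid).
Allocation: Arden 3, Verdant 3.

Arden 3, Verdant 3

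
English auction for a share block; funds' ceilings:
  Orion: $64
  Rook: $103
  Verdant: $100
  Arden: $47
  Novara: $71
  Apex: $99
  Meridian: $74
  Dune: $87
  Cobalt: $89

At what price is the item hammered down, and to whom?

Rook wins at $100

Sorting limits: 103 (Rook) > 100 (Verdant) > 99 (Apex) > 89 (Cobalt) > 87 (Dune) > 74 (Meridian) > …
Once the price passes $100, only Rook is left; the hammer falls at Verdant's limit of $100.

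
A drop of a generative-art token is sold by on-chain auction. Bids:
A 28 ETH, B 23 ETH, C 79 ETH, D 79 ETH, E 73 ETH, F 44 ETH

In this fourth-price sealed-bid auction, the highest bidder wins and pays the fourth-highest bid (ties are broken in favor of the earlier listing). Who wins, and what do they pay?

C pays 44 ETH

Rule: the highest bidder wins and pays the fourth-highest bid.
Bids in order: 79 (C) > 79 (D) > 73 (E) > 44 (F) > 28 (A) > 23 (B)
C and D tie at 79 ETH; tie-break gives it to C.
C is highest; pays the fourth-highest bid, 44 ETH.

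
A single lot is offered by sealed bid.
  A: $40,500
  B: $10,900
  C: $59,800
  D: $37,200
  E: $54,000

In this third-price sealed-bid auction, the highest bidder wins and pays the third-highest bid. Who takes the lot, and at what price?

Third-price sealed-bid auction: the highest bidder wins and pays the third-highest bid.
Bids in order: 59,800 (C) > 54,000 (E) > 40,500 (A) > 37,200 (D) > 10,900 (B)
C is highest; pays the third-highest bid, $40,500.

C pays $40,500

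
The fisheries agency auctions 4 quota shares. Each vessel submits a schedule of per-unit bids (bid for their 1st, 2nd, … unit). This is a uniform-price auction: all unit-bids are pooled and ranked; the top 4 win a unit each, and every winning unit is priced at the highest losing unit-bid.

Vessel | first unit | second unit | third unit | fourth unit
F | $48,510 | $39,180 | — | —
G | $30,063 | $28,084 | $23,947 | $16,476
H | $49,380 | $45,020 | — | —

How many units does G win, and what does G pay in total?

Pooled unit-bids ranked (top 4): 49,380 (H-1), 48,510 (F-1), 45,020 (H-2), 39,180 (F-2)
First bid not allocated: $30,063.
G wins 0 unit(s) at $30,063 each.

G: 0 units, pays $0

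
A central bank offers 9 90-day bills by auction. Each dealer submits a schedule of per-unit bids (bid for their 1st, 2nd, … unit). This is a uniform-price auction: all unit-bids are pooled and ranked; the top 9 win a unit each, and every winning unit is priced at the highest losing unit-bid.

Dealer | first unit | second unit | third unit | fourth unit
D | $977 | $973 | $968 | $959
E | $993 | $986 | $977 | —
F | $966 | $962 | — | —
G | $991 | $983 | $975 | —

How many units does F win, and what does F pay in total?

Merging the schedules and taking the best 9: 993 (E-1), 991 (G-1), 986 (E-2), 983 (G-2), 977 (D-1), 977 (E-3), 975 (G-3), 973 (D-2), 968 (D-3)
The (k+1)-th unit-bid is $966.
F wins 0 unit(s) at $966 each.

F: 0 units, pays $0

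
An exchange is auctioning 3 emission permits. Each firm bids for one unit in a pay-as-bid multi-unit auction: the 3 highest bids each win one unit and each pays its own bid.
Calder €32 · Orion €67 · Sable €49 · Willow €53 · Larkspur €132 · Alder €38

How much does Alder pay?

Alder pays €0

Sorting: 132 (Larkspur), 67 (Orion), 53 (Willow), 49 (Sable), 38 (Alder), …
Top 3: Larkspur, Orion, Willow.
Alder does not win → €0.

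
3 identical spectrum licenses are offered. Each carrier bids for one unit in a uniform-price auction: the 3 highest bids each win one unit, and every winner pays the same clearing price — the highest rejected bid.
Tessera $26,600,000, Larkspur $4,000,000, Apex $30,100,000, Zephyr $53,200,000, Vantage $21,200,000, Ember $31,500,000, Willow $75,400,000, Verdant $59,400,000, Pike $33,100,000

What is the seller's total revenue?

Total revenue: $99,300,000

Sorting: 75,400,000 (Willow), 59,400,000 (Verdant), 53,200,000 (Zephyr), 33,100,000 (Pike), 31,500,000 (Ember), …
Top 3: Willow, Verdant, Zephyr.
First losing bid is Pike's $33,100,000, which sets the uniform price.
Total revenue = 3 × $33,100,000 = $99,300,000.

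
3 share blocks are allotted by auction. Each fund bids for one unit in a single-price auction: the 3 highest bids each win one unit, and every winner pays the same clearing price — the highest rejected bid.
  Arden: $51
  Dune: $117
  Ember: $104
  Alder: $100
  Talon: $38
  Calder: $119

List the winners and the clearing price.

Calder, Dune, Ember; each pays $100

Sorting: 119 (Calder), 117 (Dune), 104 (Ember), 100 (Alder), 51 (Arden), …
Top 3: Calder, Dune, Ember.
Highest unsuccessful bid: $100 → clearing price.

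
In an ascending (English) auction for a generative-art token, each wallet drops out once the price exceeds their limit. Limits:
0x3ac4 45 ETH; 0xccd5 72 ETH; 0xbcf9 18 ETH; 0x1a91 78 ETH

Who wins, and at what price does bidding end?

0x1a91 wins at 72 ETH

Limits ranked: 78 (0x1a91) > 72 (0xccd5) > 45 (0x3ac4) > 18 (0xbcf9)
0xccd5 is the last rival to drop out, at 72 ETH; 0x1a91 remains and wins at that price.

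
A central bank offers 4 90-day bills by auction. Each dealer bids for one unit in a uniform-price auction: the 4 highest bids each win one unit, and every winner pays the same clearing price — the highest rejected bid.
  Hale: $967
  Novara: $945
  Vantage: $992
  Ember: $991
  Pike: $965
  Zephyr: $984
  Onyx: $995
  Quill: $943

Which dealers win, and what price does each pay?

Sorting: 995 (Onyx), 992 (Vantage), 991 (Ember), 984 (Zephyr), 967 (Hale), 965 (Pike), …
Winners (4 units): Onyx, Vantage, Ember, Zephyr.
First losing bid is Hale's $967, which sets the uniform price.

Onyx, Vantage, Ember, Zephyr; each pays $967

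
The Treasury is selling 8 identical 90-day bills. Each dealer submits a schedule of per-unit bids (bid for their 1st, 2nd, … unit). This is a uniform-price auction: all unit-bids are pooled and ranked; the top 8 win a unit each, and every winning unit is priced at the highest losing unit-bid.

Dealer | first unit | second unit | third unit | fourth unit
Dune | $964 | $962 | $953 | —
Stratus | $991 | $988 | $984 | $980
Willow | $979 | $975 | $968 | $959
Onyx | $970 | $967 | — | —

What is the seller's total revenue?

Total revenue: $7,736

Pooled unit-bids ranked (top 8): 991 (Stratus-1), 988 (Stratus-2), 984 (Stratus-3), 980 (Stratus-4), 979 (Willow-1), 975 (Willow-2), 970 (Onyx-1), 968 (Willow-3)
The (k+1)-th unit-bid is $967.
Allocation: Onyx 1, Stratus 4, Willow 3. Every unit priced at $967.
Revenue = 8 × 967 = $7,736.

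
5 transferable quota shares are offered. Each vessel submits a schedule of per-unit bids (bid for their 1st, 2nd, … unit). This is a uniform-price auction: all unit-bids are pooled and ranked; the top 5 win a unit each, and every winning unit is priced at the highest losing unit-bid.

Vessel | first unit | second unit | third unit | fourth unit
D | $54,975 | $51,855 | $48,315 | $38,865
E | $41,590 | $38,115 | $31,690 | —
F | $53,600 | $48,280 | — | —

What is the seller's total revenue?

All unit-bids, highest first — top 5: 54,975 (D-1), 53,600 (F-1), 51,855 (D-2), 48,315 (D-3), 48,280 (F-2)
Highest rejected unit-bid = $41,590.
Allocation: D 3, F 2. Every unit priced at $41,590.
Revenue = 5 × 41,590 = $207,950.

Total revenue: $207,950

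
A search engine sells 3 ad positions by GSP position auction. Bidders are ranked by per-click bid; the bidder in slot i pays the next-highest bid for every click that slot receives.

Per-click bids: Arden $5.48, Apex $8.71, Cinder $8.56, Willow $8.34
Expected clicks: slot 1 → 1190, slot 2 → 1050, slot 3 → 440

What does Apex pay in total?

Apex pays $10186.40

Sorting advertisers: $8.71 (Apex) > $8.56 (Cinder) > $8.34 (Willow) > $5.48 (Arden)
Apex holds slot 1 → pays next bid $8.56 × 1190 clicks = $10186.40.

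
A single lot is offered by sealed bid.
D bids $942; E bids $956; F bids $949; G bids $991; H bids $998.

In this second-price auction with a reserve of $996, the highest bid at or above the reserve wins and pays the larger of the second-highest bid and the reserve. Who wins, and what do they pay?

H pays $996

Second-price auction with a reserve of $996: the highest bid at or above the reserve wins and pays the larger of the second-highest bid and the reserve.
Sorting bids: 998 (H) > 991 (G) > 956 (E) > 949 (F) > 942 (D)
H has the top bid at or above the reserve ($998).
max(second-highest $991, reserve $996) = $996.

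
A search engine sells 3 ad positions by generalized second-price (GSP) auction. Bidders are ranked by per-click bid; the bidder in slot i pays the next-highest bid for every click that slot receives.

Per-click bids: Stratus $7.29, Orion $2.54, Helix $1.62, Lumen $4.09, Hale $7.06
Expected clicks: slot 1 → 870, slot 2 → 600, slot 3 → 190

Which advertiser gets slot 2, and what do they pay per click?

Hale; $4.09 per click

Ranked by bid: $7.29 (Stratus) > $7.06 (Hale) > $4.09 (Lumen) > $2.54 (Orion) > …
Slot 2 goes to the second-ranked bidder, Hale, who pays the next bid down: $4.09/click.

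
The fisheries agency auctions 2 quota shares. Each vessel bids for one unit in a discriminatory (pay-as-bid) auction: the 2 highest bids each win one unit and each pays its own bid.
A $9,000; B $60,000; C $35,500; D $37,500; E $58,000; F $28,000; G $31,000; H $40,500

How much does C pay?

Bids ranked high→low: 60,000 (B), 58,000 (E), 40,500 (H), 37,500 (D), …
Winners (2 units): B, E.
C does not win → $0.

C pays $0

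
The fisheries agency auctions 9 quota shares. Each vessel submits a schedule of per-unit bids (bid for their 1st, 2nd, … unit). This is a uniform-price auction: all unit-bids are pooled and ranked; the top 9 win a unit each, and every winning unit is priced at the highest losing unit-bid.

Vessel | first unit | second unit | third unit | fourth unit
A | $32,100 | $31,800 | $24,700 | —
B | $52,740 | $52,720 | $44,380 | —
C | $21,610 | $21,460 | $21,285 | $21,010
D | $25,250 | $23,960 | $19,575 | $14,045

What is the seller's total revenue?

All unit-bids, highest first — top 9: 52,740 (B-1), 52,720 (B-2), 44,380 (B-3), 32,100 (A-1), 31,800 (A-2), 25,250 (D-1), 24,700 (A-3), 23,960 (D-2), 21,610 (C-1)
The (k+1)-th unit-bid is $21,460.
Allocation: A 3, B 3, C 1, D 2. Every unit priced at $21,460.
Revenue = 9 × 21,460 = $193,140.

Total revenue: $193,140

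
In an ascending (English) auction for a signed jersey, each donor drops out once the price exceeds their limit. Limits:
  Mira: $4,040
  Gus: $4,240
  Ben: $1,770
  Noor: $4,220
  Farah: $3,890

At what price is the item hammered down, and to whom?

Gus wins at $4,220

Sorting limits: 4,240 (Gus) > 4,220 (Noor) > 4,040 (Mira) > 3,890 (Farah) > 1,770 (Ben)
Noor is the last rival to drop out, at $4,220; Gus remains and wins at that price.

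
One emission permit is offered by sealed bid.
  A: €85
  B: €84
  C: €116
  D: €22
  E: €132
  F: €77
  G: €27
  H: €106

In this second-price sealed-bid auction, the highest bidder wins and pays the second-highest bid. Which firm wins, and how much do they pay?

Rule: the highest bidder wins and pays the second-highest bid.
Bids ranked: 132 (E) > 116 (C) > 106 (H) > 85 (A) > 84 (B) > 77 (F) > …
Second-price: E pays C's bid of €116.

E pays €116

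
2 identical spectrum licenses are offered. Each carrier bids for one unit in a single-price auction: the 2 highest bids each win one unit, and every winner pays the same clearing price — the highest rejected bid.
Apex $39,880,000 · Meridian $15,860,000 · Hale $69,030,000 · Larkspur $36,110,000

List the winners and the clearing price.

Bids ranked high→low: 69,030,000 (Hale), 39,880,000 (Apex), 36,110,000 (Larkspur), 15,860,000 (Meridian)
The 2 highest are Hale, Apex.
Clearing price = highest rejected bid = $36,110,000.

Hale, Apex; each pays $36,110,000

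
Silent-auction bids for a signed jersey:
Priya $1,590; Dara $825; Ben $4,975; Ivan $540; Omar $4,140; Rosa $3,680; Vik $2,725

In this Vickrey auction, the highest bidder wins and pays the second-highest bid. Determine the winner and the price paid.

Vickrey auction: the highest bidder wins and pays the second-highest bid.
Bids in order: 4,975 (Ben) > 4,140 (Omar) > 3,680 (Rosa) > 2,725 (Vik) > 1,590 (Priya) > 825 (Dara) > …
Ben is highest; pays the second-highest bid, $4,140.

Ben pays $4,140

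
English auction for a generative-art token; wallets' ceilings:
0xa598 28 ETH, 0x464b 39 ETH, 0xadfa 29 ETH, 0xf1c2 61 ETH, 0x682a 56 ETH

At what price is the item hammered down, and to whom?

Rule: the price rises until one bidder remains; the winner pays the price at which the last rival dropped out.
Limits ranked: 61 (0xf1c2) > 56 (0x682a) > 39 (0x464b) > 29 (0xadfa) > 28 (0xa598)
Once the price passes 56 ETH, only 0xf1c2 is left; the hammer falls at 0x682a's limit of 56 ETH.

0xf1c2 wins at 56 ETH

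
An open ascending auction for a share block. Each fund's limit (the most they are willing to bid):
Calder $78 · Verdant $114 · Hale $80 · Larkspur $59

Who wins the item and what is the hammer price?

Verdant wins at $80

Sorting limits: 114 (Verdant) > 80 (Hale) > 78 (Calder) > 59 (Larkspur)
Bidding ends when Hale exits at $80; Verdant takes it.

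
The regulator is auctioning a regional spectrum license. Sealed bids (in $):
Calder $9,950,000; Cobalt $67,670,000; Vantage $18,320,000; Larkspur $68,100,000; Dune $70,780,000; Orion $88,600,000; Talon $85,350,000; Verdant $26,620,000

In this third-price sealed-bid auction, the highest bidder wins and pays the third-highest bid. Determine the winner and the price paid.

Third-price sealed-bid auction: the highest bidder wins and pays the third-highest bid.
Bids in order: 88,600,000 (Orion) > 85,350,000 (Talon) > 70,780,000 (Dune) > 68,100,000 (Larkspur) > 67,670,000 (Cobalt) > 26,620,000 (Verdant) > …
Orion is highest; pays the third-highest bid, $70,780,000.

Orion pays $70,780,000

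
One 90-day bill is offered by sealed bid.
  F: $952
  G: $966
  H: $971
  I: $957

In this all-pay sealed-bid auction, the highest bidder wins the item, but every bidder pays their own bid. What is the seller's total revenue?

Bids ranked: 971 (H) > 966 (G) > 957 (I) > 952 (F)
Every bidder forfeits their bid regardless of winning.
Revenue = 952 + 966 + 971 + 957 = $3,846.

Total revenue: $3,846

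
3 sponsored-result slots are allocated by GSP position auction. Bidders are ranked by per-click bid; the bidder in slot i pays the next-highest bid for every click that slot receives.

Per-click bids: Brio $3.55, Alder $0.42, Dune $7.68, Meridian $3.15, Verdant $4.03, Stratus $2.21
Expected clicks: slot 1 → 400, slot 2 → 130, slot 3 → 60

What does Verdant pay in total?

Verdant pays $461.50

Ranked by bid: $7.68 (Dune) > $4.03 (Verdant) > $3.55 (Brio) > $3.15 (Meridian) > …
Verdant holds slot 2 → pays next bid $3.55 × 130 clicks = $461.50.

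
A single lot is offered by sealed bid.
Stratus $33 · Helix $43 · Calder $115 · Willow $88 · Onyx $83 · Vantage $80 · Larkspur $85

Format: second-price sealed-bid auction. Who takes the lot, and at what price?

Second-price sealed-bid auction: the highest bidder wins and pays the second-highest bid.
Bids ranked: 115 (Calder) > 88 (Willow) > 85 (Larkspur) > 83 (Onyx) > 80 (Vantage) > 43 (Helix) > …
Second-price: Calder pays Willow's bid of $88.

Calder pays $88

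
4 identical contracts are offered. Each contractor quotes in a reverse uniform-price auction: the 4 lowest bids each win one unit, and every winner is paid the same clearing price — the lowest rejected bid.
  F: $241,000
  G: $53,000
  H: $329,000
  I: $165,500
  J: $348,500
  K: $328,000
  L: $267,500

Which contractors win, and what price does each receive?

G, I, F, L; each is paid $328,000

Sorting: 53,000 (G), 165,500 (I), 241,000 (F), 267,500 (L), 328,000 (K), 329,000 (H), …
Lowest 4: G, I, F, L.
Clearing price = lowest rejected bid = $328,000.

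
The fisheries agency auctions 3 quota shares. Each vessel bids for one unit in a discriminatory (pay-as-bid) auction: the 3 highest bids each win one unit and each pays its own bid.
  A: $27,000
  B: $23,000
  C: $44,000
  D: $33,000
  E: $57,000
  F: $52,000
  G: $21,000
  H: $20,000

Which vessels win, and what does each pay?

E $57,000, F $52,000, C $44,000

Bids ranked high→low: 57,000 (E), 52,000 (F), 44,000 (C), 33,000 (D), 27,000 (A), …
Winners (3 units): E, F, C.
Each winner pays its own bid: E $57,000, F $52,000, C $44,000.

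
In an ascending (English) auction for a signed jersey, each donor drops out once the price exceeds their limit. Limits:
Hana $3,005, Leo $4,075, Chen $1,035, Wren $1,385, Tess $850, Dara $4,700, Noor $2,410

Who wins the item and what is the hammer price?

Dara wins at $4,075

Sorting limits: 4,700 (Dara) > 4,075 (Leo) > 3,005 (Hana) > 2,410 (Noor) > 1,385 (Wren) > 1,035 (Chen) > …
Bidding ends when Leo exits at $4,075; Dara takes it.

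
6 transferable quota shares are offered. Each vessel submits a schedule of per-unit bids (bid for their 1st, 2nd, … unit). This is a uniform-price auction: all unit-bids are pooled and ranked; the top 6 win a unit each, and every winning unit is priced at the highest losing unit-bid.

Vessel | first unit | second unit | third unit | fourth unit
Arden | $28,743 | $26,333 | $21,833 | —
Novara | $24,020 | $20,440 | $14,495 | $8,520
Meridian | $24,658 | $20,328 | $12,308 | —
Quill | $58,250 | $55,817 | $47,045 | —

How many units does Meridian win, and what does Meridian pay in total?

Pooled unit-bids ranked (top 6): 58,250 (Quill-1), 55,817 (Quill-2), 47,045 (Quill-3), 28,743 (Arden-1), 26,333 (Arden-2), 24,658 (Meridian-1)
First bid not allocated: $24,020.
Meridian wins 1 unit(s) at $24,020 each.

Meridian: 1 unit, pays $24,020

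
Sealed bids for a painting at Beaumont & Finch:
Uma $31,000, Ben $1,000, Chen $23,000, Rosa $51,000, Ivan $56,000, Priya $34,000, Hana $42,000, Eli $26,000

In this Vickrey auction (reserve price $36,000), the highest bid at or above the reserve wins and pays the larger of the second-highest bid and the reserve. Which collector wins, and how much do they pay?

Ivan pays $51,000

Bids in order: 56,000 (Ivan) > 51,000 (Rosa) > 42,000 (Hana) > 34,000 (Priya) > 31,000 (Uma) > 26,000 (Eli) > …
Ivan has the top bid at or above the reserve ($56,000).
Second-highest bid $51,000 exceeds the reserve $36,000 → payment $51,000.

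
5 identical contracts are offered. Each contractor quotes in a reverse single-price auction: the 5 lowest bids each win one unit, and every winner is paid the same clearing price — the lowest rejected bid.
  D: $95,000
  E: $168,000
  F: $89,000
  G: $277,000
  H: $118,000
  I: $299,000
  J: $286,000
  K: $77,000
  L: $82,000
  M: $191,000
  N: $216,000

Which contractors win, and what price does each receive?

K, L, F, D, H; each is paid $168,000

Sorting: 77,000 (K), 82,000 (L), 89,000 (F), 95,000 (D), 118,000 (H), 168,000 (E), 191,000 (M), …
Winners (5 units): K, L, F, D, H.
First losing bid is E's $168,000, which sets the uniform price.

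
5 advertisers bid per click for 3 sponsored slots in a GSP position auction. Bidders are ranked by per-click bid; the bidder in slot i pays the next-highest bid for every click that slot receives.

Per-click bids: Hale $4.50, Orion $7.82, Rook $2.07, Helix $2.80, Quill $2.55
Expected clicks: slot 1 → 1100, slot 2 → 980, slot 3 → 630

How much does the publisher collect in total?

Per-click bids in order: $7.82 (Orion) > $4.50 (Hale) > $2.80 (Helix) > $2.55 (Quill) > …
Slot 1: Orion pays $4.50 × 1100 = $4950.00
Slot 2: Hale pays $2.80 × 980 = $2744.00
Slot 3: Helix pays $2.55 × 630 = $1606.50
Total = $9300.50

Total revenue: $9300.50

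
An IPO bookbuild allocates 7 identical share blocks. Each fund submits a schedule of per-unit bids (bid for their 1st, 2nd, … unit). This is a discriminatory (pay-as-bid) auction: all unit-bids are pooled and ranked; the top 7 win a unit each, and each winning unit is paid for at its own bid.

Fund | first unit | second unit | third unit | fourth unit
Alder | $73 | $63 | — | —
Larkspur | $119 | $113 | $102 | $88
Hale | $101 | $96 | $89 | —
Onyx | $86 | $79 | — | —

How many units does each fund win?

Hale 3, Larkspur 4

Merging the schedules and taking the best 7: 119 (Larkspur-1), 113 (Larkspur-2), 102 (Larkspur-3), 101 (Hale-1), 96 (Hale-2), 89 (Hale-3), 88 (Larkspur-4)
Next rejected bid: $86 (not a price — pay-as-bid).
Allocation: Hale 3, Larkspur 4.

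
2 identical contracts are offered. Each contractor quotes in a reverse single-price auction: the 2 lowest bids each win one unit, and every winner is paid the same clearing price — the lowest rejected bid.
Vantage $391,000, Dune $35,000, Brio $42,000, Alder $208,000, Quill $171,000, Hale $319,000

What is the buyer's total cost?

Total cost: $342,000

Sorting: 35,000 (Dune), 42,000 (Brio), 171,000 (Quill), 208,000 (Alder), …
Lowest 2: Dune, Brio.
Clearing price = lowest rejected bid = $171,000.
Total cost = 2 × $171,000 = $342,000.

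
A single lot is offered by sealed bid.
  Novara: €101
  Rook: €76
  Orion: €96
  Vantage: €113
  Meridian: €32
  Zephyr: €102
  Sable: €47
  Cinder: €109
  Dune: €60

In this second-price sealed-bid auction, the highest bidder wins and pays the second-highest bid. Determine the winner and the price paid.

Sorting bids: 113 (Vantage) > 109 (Cinder) > 102 (Zephyr) > 101 (Novara) > 96 (Orion) > 76 (Rook) > …
Vantage wins with the highest bid; price is set by the runner-up at €109.

Vantage pays €109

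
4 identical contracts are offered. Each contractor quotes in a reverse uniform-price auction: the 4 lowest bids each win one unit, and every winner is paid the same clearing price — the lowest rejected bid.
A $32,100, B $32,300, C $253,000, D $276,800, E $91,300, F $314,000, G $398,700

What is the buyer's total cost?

Total cost: $1,107,200

Bids ranked low→high: 32,100 (A), 32,300 (B), 91,300 (E), 253,000 (C), 276,800 (D), 314,000 (F), …
Lowest 4: A, B, E, C.
Clearing price = lowest rejected bid = $276,800.
Total cost = 4 × $276,800 = $1,107,200.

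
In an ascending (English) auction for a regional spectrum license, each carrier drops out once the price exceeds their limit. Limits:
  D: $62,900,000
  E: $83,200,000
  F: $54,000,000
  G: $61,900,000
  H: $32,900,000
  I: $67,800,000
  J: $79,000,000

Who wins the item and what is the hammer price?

E wins at $79,000,000

Limits ranked: 83,200,000 (E) > 79,000,000 (J) > 67,800,000 (I) > 62,900,000 (D) > 61,900,000 (G) > 54,000,000 (F) > …
Bidding ends when J exits at $79,000,000; E takes it.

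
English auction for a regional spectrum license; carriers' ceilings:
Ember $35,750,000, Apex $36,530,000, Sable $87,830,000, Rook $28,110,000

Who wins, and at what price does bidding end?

Sable wins at $36,530,000

Limits in order: 87,830,000 (Sable) > 36,530,000 (Apex) > 35,750,000 (Ember) > 28,110,000 (Rook)
Once the price passes $36,530,000, only Sable is left; the hammer falls at Apex's limit of $36,530,000.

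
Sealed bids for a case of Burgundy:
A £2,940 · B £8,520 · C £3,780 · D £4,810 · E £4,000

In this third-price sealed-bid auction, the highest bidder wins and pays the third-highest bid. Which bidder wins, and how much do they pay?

Third-price sealed-bid auction: the highest bidder wins and pays the third-highest bid.
Sorting bids: 8,520 (B) > 4,810 (D) > 4,000 (E) > 3,780 (C) > 2,940 (A)
B is highest; pays the third-highest bid, £4,000.

B pays £4,000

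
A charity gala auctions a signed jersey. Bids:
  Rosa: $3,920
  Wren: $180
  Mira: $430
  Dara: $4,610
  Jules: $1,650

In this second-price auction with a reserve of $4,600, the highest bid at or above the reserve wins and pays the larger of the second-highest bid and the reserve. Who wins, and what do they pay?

Dara pays $4,600

Bids ranked: 4,610 (Dara) > 3,920 (Rosa) > 1,650 (Jules) > 430 (Mira) > 180 (Wren)
Highest eligible bid: Dara at $4,610.
max(second-highest $3,920, reserve $4,600) = $4,600.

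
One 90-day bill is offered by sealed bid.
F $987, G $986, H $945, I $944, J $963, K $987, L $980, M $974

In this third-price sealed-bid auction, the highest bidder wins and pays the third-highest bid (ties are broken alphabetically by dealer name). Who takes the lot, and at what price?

F pays $986

Third-price sealed-bid auction: the highest bidder wins and pays the third-highest bid.
Bids in order: 987 (F) > 987 (K) > 986 (G) > 980 (L) > 974 (M) > 963 (J) > …
F and K tie at $987; tie-break gives it to F.
F is highest; pays the third-highest bid, $986.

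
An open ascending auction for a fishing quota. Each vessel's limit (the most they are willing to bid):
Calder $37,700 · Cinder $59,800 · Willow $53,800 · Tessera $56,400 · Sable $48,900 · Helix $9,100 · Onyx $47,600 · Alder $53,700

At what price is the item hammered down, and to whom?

Cinder wins at $56,400

Limits ranked: 59,800 (Cinder) > 56,400 (Tessera) > 53,800 (Willow) > 53,700 (Alder) > 48,900 (Sable) > 47,600 (Onyx) > …
Once the price passes $56,400, only Cinder is left; the hammer falls at Tessera's limit of $56,400.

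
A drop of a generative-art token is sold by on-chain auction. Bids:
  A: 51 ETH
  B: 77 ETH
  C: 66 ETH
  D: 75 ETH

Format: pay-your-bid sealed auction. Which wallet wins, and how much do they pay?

Bids ranked: 77 (B) > 75 (D) > 66 (C) > 51 (A)
B has the highest bid and pays exactly that: 77 ETH.

B pays 77 ETH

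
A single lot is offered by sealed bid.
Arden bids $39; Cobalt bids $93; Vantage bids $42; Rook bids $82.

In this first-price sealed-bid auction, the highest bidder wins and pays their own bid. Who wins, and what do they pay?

Rule: the highest bidder wins and pays their own bid.
Bids in order: 93 (Cobalt) > 82 (Rook) > 42 (Vantage) > 39 (Arden)
Cobalt is highest → pays own bid, $93.

Cobalt pays $93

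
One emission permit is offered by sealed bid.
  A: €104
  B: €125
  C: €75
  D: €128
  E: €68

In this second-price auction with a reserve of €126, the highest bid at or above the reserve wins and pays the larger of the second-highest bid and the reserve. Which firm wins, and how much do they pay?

D pays €126

Rule: the highest bid at or above the reserve wins and pays the larger of the second-highest bid and the reserve.
Bids ranked: 128 (D) > 125 (B) > 104 (A) > 75 (C) > 68 (E)
D has the top bid at or above the reserve (€128).
max(second-highest €125, reserve €126) = €126.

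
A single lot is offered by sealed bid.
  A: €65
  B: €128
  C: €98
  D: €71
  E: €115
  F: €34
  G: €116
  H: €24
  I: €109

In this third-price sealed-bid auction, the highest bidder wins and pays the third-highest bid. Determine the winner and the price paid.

B pays €115

Bids ranked: 128 (B) > 116 (G) > 115 (E) > 109 (I) > 98 (C) > 71 (D) > …
B is highest; pays the third-highest bid, €115.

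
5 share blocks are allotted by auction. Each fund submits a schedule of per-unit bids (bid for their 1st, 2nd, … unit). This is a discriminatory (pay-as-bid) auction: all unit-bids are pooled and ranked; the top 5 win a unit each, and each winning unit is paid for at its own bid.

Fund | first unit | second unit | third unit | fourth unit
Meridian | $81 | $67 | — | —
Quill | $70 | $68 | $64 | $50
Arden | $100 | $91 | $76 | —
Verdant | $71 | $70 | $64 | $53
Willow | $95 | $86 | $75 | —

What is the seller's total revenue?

Total revenue: $453

Pooled unit-bids ranked (top 5): 100 (Arden-1), 95 (Willow-1), 91 (Arden-2), 86 (Willow-2), 81 (Meridian-1)
Next rejected bid: $76 (not a price — pay-as-bid).
Each winning unit pays its own bid.
Revenue = 100 + 95 + 91 + 86 + 81 = $453.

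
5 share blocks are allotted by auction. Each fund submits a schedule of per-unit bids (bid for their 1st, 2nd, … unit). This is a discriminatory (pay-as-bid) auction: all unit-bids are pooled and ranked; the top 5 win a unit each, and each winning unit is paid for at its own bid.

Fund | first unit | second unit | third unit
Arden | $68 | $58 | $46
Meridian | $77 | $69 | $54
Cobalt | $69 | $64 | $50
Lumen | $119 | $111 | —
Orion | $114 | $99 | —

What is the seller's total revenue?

Merging the schedules and taking the best 5: 119 (Lumen-1), 114 (Orion-1), 111 (Lumen-2), 99 (Orion-2), 77 (Meridian-1)
Next rejected bid: $69 (not a price — pay-as-bid).
Each winning unit pays its own bid.
Revenue = 119 + 114 + 111 + 99 + 77 = $520.

Total revenue: $520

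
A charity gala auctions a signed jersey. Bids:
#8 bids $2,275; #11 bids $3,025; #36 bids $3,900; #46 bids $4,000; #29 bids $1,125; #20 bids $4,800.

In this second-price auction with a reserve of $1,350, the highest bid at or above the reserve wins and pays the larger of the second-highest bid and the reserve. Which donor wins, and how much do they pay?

#20 pays $4,000

Sorting bids: 4,800 (#20) > 4,000 (#46) > 3,900 (#36) > 3,025 (#11) > 2,275 (#8) > 1,125 (#29)
Highest eligible bid: #20 at $4,800.
Second-highest bid $4,000 exceeds the reserve $1,350 → payment $4,000.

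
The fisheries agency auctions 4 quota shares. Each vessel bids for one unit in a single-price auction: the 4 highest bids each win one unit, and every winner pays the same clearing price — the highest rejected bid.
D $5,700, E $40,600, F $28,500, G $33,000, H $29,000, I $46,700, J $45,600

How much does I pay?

Sorting: 46,700 (I), 45,600 (J), 40,600 (E), 33,000 (G), 29,000 (H), 28,500 (F), …
The 4 highest are I, J, E, G.
Clearing price = highest rejected bid = $29,000.
I wins → pays $29,000.

I pays $29,000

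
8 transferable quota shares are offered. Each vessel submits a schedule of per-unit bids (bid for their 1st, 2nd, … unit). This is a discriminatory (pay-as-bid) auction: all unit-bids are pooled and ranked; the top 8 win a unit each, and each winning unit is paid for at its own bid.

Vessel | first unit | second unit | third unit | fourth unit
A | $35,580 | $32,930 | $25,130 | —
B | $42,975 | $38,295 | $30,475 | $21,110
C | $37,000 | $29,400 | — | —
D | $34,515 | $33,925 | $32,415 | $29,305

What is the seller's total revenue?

Total revenue: $287,635

All unit-bids, highest first — top 8: 42,975 (B-1), 38,295 (B-2), 37,000 (C-1), 35,580 (A-1), 34,515 (D-1), 33,925 (D-2), 32,930 (A-2), 32,415 (D-3)
Next rejected bid: $30,475 (not a price — pay-as-bid).
Each winning unit pays its own bid.
Revenue = 42,975 + 38,295 + 37,000 + 35,580 + 34,515 + 33,925 + 32,930 + 32,415 = $287,635.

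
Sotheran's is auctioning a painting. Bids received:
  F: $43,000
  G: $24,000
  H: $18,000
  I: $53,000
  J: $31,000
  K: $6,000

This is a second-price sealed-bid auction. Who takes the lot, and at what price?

Rule: the highest bidder wins and pays the second-highest bid.
Bids in order: 53,000 (I) > 43,000 (F) > 31,000 (J) > 24,000 (G) > 18,000 (H) > 6,000 (K)
I is highest; pays the second-highest bid, $43,000.

I pays $43,000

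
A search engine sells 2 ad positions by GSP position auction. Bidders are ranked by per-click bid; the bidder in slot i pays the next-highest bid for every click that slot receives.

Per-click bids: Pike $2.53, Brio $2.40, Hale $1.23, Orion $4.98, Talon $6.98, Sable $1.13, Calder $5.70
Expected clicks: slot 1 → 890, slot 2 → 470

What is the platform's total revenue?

Total revenue: $7413.60

Sorting advertisers: $6.98 (Talon) > $5.70 (Calder) > $4.98 (Orion) > …
Slot 1: Talon pays $5.70 × 890 = $5073.00
Slot 2: Calder pays $4.98 × 470 = $2340.60
Total = $7413.60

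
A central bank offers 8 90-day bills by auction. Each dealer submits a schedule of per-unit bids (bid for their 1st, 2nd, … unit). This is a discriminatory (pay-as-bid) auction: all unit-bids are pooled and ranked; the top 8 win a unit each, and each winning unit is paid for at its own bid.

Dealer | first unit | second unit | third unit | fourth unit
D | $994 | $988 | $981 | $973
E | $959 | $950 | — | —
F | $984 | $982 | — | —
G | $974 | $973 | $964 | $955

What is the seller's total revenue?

Pooled unit-bids ranked (top 8): 994 (D-1), 988 (D-2), 984 (F-1), 982 (F-2), 981 (D-3), 974 (G-1), 973 (D-4), 973 (G-2)
Next rejected bid: $964 (not a price — pay-as-bid).
Each winning unit pays its own bid.
Revenue = 994 + 988 + 984 + 982 + 981 + 974 + 973 + 973 = $7,849.

Total revenue: $7,849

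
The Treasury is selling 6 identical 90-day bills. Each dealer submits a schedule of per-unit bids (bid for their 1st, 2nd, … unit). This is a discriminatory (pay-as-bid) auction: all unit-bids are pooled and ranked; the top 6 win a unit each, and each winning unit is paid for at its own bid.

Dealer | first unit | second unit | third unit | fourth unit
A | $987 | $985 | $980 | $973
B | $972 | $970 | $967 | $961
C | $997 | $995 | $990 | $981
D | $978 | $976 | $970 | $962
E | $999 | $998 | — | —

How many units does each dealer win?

Pooled unit-bids ranked (top 6): 999 (E-1), 998 (E-2), 997 (C-1), 995 (C-2), 990 (C-3), 987 (A-1)
Next rejected bid: $985 (not a price — pay-as-bid).
Allocation: A 1, C 3, E 2.

A 1, C 3, E 2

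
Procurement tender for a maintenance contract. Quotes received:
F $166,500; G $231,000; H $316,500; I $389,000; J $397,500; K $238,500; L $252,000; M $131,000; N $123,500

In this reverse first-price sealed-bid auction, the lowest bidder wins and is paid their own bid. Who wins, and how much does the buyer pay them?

N is paid $123,500

Sorting bids: 123,500 (N) < 131,000 (M) < 166,500 (F) < 231,000 (G) < 238,500 (K) < 252,000 (L) < …
N is lowest → is paid own bid, $123,500.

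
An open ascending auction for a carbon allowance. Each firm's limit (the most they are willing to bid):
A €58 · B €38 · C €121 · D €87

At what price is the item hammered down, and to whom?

Limits in order: 121 (C) > 87 (D) > 58 (A) > 38 (B)
Once the price passes €87, only C is left; the hammer falls at D's limit of €87.

C wins at €87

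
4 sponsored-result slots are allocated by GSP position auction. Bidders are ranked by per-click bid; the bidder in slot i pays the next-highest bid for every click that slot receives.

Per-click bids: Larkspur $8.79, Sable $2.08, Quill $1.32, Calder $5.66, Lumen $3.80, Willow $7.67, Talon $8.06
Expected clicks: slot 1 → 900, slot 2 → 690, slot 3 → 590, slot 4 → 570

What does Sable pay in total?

Ranked by bid: $8.79 (Larkspur) > $8.06 (Talon) > $7.67 (Willow) > $5.66 (Calder) > $3.80 (Lumen) > …
Sable ranks below slot 4 → no slot, pays nothing.

Sable pays $0.00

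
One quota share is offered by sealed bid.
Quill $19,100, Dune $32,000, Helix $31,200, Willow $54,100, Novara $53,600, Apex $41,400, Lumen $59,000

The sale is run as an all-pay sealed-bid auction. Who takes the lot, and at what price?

Bids ranked: 59,000 (Lumen) > 54,100 (Willow) > 53,600 (Novara) > 41,400 (Apex) > 32,000 (Dune) > 31,200 (Helix) > …
Lumen is highest and takes the item; every bidder forfeits their bid.

Lumen pays $59,000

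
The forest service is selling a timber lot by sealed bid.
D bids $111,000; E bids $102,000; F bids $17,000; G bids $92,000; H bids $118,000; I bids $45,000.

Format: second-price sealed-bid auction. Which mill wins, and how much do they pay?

H pays $111,000

Sorting bids: 118,000 (H) > 111,000 (D) > 102,000 (E) > 92,000 (G) > 45,000 (I) > 17,000 (F)
H is highest; pays the second-highest bid, $111,000.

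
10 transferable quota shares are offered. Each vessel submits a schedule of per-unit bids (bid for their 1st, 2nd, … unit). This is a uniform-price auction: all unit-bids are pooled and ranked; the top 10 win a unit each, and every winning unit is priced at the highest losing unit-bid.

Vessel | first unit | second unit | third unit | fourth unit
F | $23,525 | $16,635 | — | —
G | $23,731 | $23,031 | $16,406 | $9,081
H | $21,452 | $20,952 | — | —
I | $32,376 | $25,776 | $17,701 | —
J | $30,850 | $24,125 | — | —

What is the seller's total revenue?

All unit-bids, highest first — top 10: 32,376 (I-1), 30,850 (J-1), 25,776 (I-2), 24,125 (J-2), 23,731 (G-1), 23,525 (F-1), 23,031 (G-2), 21,452 (H-1), 20,952 (H-2), 17,701 (I-3)
First bid not allocated: $16,635.
Allocation: F 1, G 2, H 2, I 3, J 2. Every unit priced at $16,635.
Revenue = 10 × 16,635 = $166,350.

Total revenue: $166,350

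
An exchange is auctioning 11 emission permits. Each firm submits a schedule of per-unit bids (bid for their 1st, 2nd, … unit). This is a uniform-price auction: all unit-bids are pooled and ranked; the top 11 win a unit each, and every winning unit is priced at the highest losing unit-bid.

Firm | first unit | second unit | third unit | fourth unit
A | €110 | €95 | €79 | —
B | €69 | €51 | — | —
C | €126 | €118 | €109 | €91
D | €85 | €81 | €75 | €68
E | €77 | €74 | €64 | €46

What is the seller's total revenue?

Pooled unit-bids ranked (top 11): 126 (C-1), 118 (C-2), 110 (A-1), 109 (C-3), 95 (A-2), 91 (C-4), 85 (D-1), 81 (D-2), 79 (A-3), 77 (E-1), 75 (D-3)
First bid not allocated: €74.
Allocation: A 3, C 4, D 3, E 1. Every unit priced at €74.
Revenue = 11 × 74 = €814.

Total revenue: €814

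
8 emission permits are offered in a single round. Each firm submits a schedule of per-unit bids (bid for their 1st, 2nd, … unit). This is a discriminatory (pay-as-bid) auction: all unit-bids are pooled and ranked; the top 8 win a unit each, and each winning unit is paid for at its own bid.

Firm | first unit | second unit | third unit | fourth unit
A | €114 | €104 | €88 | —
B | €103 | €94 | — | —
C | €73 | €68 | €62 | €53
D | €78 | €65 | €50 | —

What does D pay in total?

D pays €78

All unit-bids, highest first — top 8: 114 (A-1), 104 (A-2), 103 (B-1), 94 (B-2), 88 (A-3), 78 (D-1), 73 (C-1), 68 (C-2)
Next rejected bid: €65 (not a price — pay-as-bid).
D's winning unit-bids: 78 = €78.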